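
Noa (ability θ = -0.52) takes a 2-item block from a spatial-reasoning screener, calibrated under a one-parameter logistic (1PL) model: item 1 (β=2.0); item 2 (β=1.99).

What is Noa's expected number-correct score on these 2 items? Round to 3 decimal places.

P(θ) = 1 / (1 + exp(−(θ − β)))
P_1 = 1/(1+e^{2.5200}) = 0.0745
P_2 = 1/(1+e^{2.5100}) = 0.0752
E[score] = 0.0745 + 0.0752 = 0.1496

0.150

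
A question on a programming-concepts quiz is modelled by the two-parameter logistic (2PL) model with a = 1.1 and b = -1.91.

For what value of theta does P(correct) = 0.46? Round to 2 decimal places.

-2.06

P(theta) = 1 / (1 + exp(−a(theta − b)))
logit = ln(0.4600/0.5400) = -0.1603
theta = b + logit/(a) = -1.91 + (-0.1603)/1.1000 = -2.0558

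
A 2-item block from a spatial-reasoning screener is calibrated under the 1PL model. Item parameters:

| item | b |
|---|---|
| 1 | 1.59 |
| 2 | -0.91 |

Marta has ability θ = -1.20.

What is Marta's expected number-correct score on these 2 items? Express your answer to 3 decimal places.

0.486

P(θ) = 1 / (1 + exp(−(θ − b)))
P_1 = 1/(1+e^{2.7900}) = 0.0579
P_2 = 1/(1+e^{0.2900}) = 0.4280
E[score] = 0.0579 + 0.4280 = 0.4859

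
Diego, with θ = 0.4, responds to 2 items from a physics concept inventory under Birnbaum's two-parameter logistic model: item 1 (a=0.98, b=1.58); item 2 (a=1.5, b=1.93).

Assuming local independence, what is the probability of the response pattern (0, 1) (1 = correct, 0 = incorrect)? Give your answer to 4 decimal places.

0.0696

P(θ) = 1 / (1 + exp(−a(θ − b)))
P_1 = 1/(1+e^{1.1564}) = 0.2393
P_2 = 1/(1+e^{2.2950}) = 0.0915
L = (1−P_1) × P_2 = 0.7607 × 0.0915 = 0.06963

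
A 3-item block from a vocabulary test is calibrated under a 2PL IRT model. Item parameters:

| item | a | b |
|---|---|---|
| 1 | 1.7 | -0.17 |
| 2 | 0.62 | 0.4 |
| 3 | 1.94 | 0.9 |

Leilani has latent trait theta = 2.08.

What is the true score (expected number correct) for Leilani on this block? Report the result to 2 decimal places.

P(theta) = 1 / (1 + exp(−a(theta − b)))
P_1 = 1/(1+e^{-3.8250}) = 0.9786
P_2 = 1/(1+e^{-1.0416}) = 0.7392
P_3 = 1/(1+e^{-2.2892}) = 0.9080
E[score] = 0.9786 + 0.7392 + 0.9080 = 2.6258

2.63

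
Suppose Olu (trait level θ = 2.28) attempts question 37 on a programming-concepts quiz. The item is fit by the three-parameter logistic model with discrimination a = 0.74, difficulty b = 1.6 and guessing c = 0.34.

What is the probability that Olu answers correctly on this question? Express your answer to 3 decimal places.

0.751

P(θ) = c + (1 − c) · 1 / (1 + exp(−a(θ − b)))
Exponent: 0.74 × (2.28 − 1.6) = 0.5032
1/(1 + e^{-0.5032}) = 0.6232
P = 0.34 + 0.66 × 0.6232 = 0.7513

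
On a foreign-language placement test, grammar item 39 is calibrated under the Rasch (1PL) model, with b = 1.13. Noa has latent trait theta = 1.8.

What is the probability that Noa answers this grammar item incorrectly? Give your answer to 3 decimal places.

0.338

P(theta) = 1 / (1 + exp(−(theta − b)))
Exponent: (1.8 − 1.13) = 0.6700
1/(1 + e^{-0.6700}) = 0.6615
P = 0.6615
P(incorrect) = 1 − 0.6615 = 0.3385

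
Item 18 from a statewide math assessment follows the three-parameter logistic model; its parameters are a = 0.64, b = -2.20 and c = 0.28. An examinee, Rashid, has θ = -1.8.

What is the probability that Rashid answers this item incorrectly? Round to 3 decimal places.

0.314

P(θ) = c + (1 − c) · 1 / (1 + exp(−a(θ − b)))
Exponent: 0.64 × (-1.8 − (-2.20)) = 0.2560
1/(1 + e^{-0.2560}) = 0.5637
P = 0.28 + 0.72 × 0.5637 = 0.6858
P(incorrect) = 1 − 0.6858 = 0.3142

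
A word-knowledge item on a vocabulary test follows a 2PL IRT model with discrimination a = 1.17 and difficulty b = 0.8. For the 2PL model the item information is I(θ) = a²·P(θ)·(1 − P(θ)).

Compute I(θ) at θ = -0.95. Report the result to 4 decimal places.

0.1386

P = 1/(1+e^{2.0475}) = 0.1143
P(1−P) = 0.1143 × 0.8857 = 0.1012
I = a² × P(1−P) = 1.17² × 0.1012 = 0.13859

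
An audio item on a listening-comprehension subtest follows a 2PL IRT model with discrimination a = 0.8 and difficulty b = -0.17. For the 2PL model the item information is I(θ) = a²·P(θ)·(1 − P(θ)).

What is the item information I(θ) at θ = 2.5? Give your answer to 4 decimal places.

0.0605

P = 1/(1+e^{-2.1360}) = 0.8944
P(1−P) = 0.8944 × 0.1056 = 0.0945
I = a² × P(1−P) = 0.8² × 0.0945 = 0.06047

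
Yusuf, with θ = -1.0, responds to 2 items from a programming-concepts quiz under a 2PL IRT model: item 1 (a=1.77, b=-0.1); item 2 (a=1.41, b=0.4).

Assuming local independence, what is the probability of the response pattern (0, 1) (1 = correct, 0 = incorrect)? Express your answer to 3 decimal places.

0.101

P(θ) = 1 / (1 + exp(−a(θ − b)))
P_1 = 1/(1+e^{1.5930}) = 0.1690
P_2 = 1/(1+e^{1.9740}) = 0.1220
L = (1−P_1) × P_2 = 0.8310 × 0.1220 = 0.10135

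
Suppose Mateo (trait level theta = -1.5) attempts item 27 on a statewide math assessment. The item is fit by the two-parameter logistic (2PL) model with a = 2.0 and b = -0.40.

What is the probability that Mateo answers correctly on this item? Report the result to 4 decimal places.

0.0998

P(theta) = 1 / (1 + exp(−a(theta − b)))
Exponent: 2.0 × (-1.5 − (-0.40)) = -2.2000
1/(1 + e^{2.2000}) = 0.0998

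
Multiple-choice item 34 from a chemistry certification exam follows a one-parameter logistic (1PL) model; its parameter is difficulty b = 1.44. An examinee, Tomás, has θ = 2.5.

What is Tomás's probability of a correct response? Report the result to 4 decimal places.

P(θ) = 1 / (1 + exp(−(θ − b)))
Exponent: (2.5 − 1.44) = 1.0600
1/(1 + e^{-1.0600}) = 0.7427
P = 0.7427

0.7427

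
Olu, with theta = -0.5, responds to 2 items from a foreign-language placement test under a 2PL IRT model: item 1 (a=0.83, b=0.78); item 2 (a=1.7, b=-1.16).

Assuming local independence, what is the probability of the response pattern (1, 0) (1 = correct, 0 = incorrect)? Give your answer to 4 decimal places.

P(theta) = 1 / (1 + exp(−a(theta − b)))
P_1 = 1/(1+e^{1.0624}) = 0.2569
P_2 = 1/(1+e^{-1.1220}) = 0.7544
L = P_1 × (1−P_2) = 0.2569 × 0.2456 = 0.06309

0.0631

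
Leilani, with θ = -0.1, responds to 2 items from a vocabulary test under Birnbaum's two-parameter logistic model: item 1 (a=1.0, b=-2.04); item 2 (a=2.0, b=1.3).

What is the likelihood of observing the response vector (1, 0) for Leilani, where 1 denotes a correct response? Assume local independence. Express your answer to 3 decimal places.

P(θ) = 1 / (1 + exp(−a(θ − b)))
P_1 = 1/(1+e^{-1.9400}) = 0.8744
P_2 = 1/(1+e^{2.8000}) = 0.0573
L = P_1 × (1−P_2) = 0.8744 × 0.9427 = 0.82423

0.824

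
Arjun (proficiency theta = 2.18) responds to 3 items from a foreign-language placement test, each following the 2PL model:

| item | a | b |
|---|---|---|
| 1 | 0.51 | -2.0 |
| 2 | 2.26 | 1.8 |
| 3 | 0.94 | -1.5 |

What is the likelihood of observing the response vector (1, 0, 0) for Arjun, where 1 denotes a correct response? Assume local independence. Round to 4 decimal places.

P(theta) = 1 / (1 + exp(−a(theta − b)))
P_1 = 1/(1+e^{-2.1318}) = 0.8940
P_2 = 1/(1+e^{-0.8588}) = 0.7024
P_3 = 1/(1+e^{-3.4592}) = 0.9695
L = P_1 × (1−P_2) × (1−P_3) = 0.8940 × 0.2976 × 0.0305 = 0.00811

0.0081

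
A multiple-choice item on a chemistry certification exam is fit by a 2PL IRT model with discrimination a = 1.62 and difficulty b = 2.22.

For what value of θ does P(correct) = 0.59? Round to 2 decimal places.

2.44

P(θ) = 1 / (1 + exp(−a(θ − b)))
logit = ln(0.5900/0.4100) = 0.3640
θ = b + logit/(a) = 2.22 + 0.3640/1.6200 = 2.4447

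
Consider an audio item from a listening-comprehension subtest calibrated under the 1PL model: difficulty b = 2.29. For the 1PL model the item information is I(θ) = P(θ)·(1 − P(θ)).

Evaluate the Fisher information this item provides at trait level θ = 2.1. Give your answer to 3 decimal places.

P = 1/(1+e^{0.1900}) = 0.4526
P(1−P) = 0.4526 × 0.5474 = 0.2478
I = P(1−P) = 0.24776

0.248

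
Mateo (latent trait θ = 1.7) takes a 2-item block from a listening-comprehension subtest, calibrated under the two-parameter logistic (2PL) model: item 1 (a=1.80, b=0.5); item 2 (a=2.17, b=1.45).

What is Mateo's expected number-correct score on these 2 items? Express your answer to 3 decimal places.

P(θ) = 1 / (1 + exp(−a(θ − b)))
P_1 = 1/(1+e^{-2.1600}) = 0.8966
P_2 = 1/(1+e^{-0.5425}) = 0.6324
E[score] = 0.8966 + 0.6324 = 1.5290

1.529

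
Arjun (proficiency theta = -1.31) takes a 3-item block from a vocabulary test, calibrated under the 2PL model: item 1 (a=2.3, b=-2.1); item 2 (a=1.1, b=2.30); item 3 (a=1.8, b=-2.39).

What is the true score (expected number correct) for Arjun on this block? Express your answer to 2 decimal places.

1.75

P(theta) = 1 / (1 + exp(−a(theta − b)))
P_1 = 1/(1+e^{-1.8170}) = 0.8602
P_2 = 1/(1+e^{3.9710}) = 0.0185
P_3 = 1/(1+e^{-1.9440}) = 0.8748
E[score] = 0.8602 + 0.0185 + 0.8748 = 1.7535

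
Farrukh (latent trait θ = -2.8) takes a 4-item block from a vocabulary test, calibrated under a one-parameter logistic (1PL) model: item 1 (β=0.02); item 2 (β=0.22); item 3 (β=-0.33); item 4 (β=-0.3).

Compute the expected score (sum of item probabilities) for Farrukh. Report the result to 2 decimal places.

0.26

P(θ) = 1 / (1 + exp(−(θ − β)))
P_1 = 1/(1+e^{2.8200}) = 0.0563
P_2 = 1/(1+e^{3.0200}) = 0.0465
P_3 = 1/(1+e^{2.4700}) = 0.0780
P_4 = 1/(1+e^{2.5000}) = 0.0759
E[score] = 0.0563 + 0.0465 + 0.0780 + 0.0759 = 0.2566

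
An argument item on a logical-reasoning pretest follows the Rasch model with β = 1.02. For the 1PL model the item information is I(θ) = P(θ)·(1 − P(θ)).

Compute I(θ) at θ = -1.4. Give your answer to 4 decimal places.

P = 1/(1+e^{2.4200}) = 0.0817
P(1−P) = 0.0817 × 0.9183 = 0.0750
I = P(1−P) = 0.07499

0.0750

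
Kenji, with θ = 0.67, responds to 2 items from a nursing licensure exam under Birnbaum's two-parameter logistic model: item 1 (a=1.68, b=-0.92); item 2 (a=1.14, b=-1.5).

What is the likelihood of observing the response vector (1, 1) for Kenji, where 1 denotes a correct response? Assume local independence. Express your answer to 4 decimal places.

0.8626

P(θ) = 1 / (1 + exp(−a(θ − b)))
P_1 = 1/(1+e^{-2.6712}) = 0.9353
P_2 = 1/(1+e^{-2.4738}) = 0.9223
L = P_1 × P_2 = 0.9353 × 0.9223 = 0.86262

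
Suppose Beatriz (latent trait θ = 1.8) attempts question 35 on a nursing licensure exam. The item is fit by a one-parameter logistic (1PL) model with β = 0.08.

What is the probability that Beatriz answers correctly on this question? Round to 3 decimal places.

0.848

P(θ) = 1 / (1 + exp(−(θ − β)))
Exponent: (1.8 − 0.08) = 1.7200
1/(1 + e^{-1.7200}) = 0.8481
P = 0.8481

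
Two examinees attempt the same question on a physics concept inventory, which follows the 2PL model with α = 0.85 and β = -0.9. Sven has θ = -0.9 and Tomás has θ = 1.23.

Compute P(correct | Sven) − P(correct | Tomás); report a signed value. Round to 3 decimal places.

P(θ) = 1 / (1 + exp(−α(θ − β)))
P(Sven) = 0.5000  [exponent 0.0000]
P(Tomás) = 0.8594  [exponent 1.8105]
Difference = 0.5000 − 0.8594 = -0.3594

-0.359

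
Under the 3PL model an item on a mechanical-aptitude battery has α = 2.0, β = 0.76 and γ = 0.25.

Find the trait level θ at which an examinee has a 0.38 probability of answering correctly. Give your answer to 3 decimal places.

-0.021

P(θ) = γ + (1 − γ) · 1 / (1 + exp(−α(θ − β)))
Remove guessing floor: (0.38 − 0.25)/(1 − 0.25) = 0.1733
logit = ln(0.1733/0.8267) = -1.5622
θ = β + logit/(α) = 0.76 + (-1.5622)/2.0000 = -0.0211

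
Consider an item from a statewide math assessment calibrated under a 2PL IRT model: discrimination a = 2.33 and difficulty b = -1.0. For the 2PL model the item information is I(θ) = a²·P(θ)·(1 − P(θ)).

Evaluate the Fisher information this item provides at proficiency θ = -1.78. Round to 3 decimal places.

0.653

P = 1/(1+e^{1.8174}) = 0.1397
P(1−P) = 0.1397 × 0.8603 = 0.1202
I = a² × P(1−P) = 2.33² × 0.1202 = 0.65265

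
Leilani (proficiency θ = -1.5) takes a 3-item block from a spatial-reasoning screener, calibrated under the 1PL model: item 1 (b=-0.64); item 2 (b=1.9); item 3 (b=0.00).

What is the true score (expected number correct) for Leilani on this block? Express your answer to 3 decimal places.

P(θ) = 1 / (1 + exp(−(θ − b)))
P_1 = 1/(1+e^{0.8600}) = 0.2973
P_2 = 1/(1+e^{3.4000}) = 0.0323
P_3 = 1/(1+e^{1.5000}) = 0.1824
E[score] = 0.2973 + 0.0323 + 0.1824 = 0.5121

0.512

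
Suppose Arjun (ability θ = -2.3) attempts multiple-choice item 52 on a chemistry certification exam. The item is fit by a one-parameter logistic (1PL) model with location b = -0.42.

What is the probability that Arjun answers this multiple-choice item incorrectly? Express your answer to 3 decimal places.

0.868

P(θ) = 1 / (1 + exp(−(θ − b)))
Exponent: (-2.3 − (-0.42)) = -1.8800
1/(1 + e^{1.8800}) = 0.1324
P = 0.1324
P(incorrect) = 1 − 0.1324 = 0.8676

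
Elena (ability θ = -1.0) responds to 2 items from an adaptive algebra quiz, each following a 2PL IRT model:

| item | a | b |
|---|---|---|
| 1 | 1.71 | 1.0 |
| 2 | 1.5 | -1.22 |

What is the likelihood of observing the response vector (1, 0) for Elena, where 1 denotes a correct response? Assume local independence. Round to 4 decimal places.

0.0132

P(θ) = 1 / (1 + exp(−a(θ − b)))
P_1 = 1/(1+e^{3.4200}) = 0.0317
P_2 = 1/(1+e^{-0.3300}) = 0.5818
L = P_1 × (1−P_2) = 0.0317 × 0.4182 = 0.01325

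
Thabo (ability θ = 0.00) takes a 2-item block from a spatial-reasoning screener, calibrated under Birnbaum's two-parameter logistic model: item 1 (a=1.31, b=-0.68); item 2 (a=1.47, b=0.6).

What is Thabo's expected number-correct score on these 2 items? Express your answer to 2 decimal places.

1.00

P(θ) = 1 / (1 + exp(−a(θ − b)))
P_1 = 1/(1+e^{-0.8908}) = 0.7091
P_2 = 1/(1+e^{0.8820}) = 0.2928
E[score] = 0.7091 + 0.2928 = 1.0018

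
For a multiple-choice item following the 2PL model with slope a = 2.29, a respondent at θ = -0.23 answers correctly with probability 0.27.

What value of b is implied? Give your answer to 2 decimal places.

0.20

P(θ) = 1 / (1 + exp(−a(θ − b)))
logit(0.27) = ln(0.27/0.73) = -0.9946
b = θ − logit/(a) = -0.23 − (-0.9946)/2.2900 = 0.2043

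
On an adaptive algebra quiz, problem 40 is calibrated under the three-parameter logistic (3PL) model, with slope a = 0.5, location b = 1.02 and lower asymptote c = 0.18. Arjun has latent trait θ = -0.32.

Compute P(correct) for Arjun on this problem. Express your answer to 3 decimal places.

P(θ) = c + (1 − c) · 1 / (1 + exp(−a(θ − b)))
Exponent: 0.5 × (-0.32 − 1.02) = -0.6700
1/(1 + e^{0.6700}) = 0.3385
P = 0.18 + 0.82 × 0.3385 = 0.4576

0.458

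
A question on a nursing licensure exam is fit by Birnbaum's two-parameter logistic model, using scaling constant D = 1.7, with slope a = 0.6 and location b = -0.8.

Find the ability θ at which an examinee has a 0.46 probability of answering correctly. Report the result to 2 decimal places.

-0.96

P(θ) = 1 / (1 + exp(−D·a(θ − b)))
logit = ln(0.4600/0.5400) = -0.1603
θ = b + logit/(1.7·a) = -0.8 + (-0.1603)/1.0200 = -0.9572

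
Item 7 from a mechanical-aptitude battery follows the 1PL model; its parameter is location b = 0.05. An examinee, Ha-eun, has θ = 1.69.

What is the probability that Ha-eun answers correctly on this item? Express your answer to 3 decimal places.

P(θ) = 1 / (1 + exp(−(θ − b)))
Exponent: (1.69 − 0.05) = 1.6400
1/(1 + e^{-1.6400}) = 0.8375
P = 0.8375

0.838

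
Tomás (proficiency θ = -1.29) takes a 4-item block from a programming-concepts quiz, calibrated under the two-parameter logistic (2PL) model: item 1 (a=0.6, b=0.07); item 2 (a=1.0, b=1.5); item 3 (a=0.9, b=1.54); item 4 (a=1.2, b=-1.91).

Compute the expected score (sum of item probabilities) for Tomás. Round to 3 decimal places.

P(θ) = 1 / (1 + exp(−a(θ − b)))
P_1 = 1/(1+e^{0.8160}) = 0.3066
P_2 = 1/(1+e^{2.7900}) = 0.0579
P_3 = 1/(1+e^{2.5470}) = 0.0726
P_4 = 1/(1+e^{-0.7440}) = 0.6779
E[score] = 0.3066 + 0.0579 + 0.0726 + 0.6779 = 1.1150

1.115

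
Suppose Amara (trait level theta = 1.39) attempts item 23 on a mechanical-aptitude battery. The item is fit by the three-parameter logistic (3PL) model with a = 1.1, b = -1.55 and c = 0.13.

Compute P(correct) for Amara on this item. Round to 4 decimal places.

0.9670

P(theta) = c + (1 − c) · 1 / (1 + exp(−a(theta − b)))
Exponent: 1.1 × (1.39 − (-1.55)) = 3.2340
1/(1 + e^{-3.2340}) = 0.9621
P = 0.13 + 0.87 × 0.9621 = 0.9670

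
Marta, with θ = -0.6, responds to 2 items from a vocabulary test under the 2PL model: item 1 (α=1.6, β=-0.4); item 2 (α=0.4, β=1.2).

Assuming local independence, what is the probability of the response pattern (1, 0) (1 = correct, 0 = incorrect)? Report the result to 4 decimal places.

P(θ) = 1 / (1 + exp(−α(θ − β)))
P_1 = 1/(1+e^{0.3200}) = 0.4207
P_2 = 1/(1+e^{0.7200}) = 0.3274
L = P_1 × (1−P_2) = 0.4207 × 0.6726 = 0.28295

0.2829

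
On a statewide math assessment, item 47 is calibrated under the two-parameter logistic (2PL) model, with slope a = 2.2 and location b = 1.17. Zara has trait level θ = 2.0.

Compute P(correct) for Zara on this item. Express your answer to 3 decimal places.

P(θ) = 1 / (1 + exp(−a(θ − b)))
Exponent: 2.2 × (2.0 − 1.17) = 1.8260
1/(1 + e^{-1.8260}) = 0.8613

0.861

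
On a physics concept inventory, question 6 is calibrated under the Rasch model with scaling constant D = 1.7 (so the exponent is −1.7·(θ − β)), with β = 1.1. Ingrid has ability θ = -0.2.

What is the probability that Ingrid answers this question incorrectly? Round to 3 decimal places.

P(θ) = 1 / (1 + exp(−D·(θ − β)))
Exponent: 1.7 × (-0.2 − 1.1) = -2.2100
1/(1 + e^{2.2100}) = 0.0989
P = 0.0989
P(incorrect) = 1 − 0.0989 = 0.9011

0.901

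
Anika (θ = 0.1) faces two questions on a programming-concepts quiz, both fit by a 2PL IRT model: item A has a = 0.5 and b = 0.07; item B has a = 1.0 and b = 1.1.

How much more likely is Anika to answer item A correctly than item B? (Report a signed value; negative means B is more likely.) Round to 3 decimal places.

0.235

P(θ) = 1 / (1 + exp(−a(θ − b)))
P_A = 0.5037
P_B = 0.2689
P_A − P_B = 0.2348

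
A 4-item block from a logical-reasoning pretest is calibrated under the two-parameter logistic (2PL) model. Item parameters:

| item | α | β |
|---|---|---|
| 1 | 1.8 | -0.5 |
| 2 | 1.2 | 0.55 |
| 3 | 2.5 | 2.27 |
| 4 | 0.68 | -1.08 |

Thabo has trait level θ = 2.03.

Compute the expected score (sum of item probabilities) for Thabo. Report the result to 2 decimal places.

3.09

P(θ) = 1 / (1 + exp(−α(θ − β)))
P_1 = 1/(1+e^{-4.5540}) = 0.9896
P_2 = 1/(1+e^{-1.7760}) = 0.8552
P_3 = 1/(1+e^{0.6000}) = 0.3543
P_4 = 1/(1+e^{-2.1148}) = 0.8923
E[score] = 0.9896 + 0.8552 + 0.3543 + 0.8923 = 3.0915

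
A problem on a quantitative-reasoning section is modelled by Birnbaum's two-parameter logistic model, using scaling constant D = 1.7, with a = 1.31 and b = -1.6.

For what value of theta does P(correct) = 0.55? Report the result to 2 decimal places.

P(theta) = 1 / (1 + exp(−D·a(theta − b)))
logit = ln(0.5500/0.4500) = 0.2007
theta = b + logit/(1.7·a) = -1.6 + 0.2007/2.2270 = -1.5099

-1.51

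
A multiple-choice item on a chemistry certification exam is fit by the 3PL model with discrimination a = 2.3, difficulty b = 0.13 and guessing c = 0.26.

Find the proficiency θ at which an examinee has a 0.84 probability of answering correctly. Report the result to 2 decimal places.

P(θ) = c + (1 − c) · 1 / (1 + exp(−a(θ − b)))
Remove guessing floor: (0.84 − 0.26)/(1 − 0.26) = 0.7838
logit = ln(0.7838/0.2162) = 1.2879
θ = b + logit/(a) = 0.13 + 1.2879/2.3000 = 0.6899

0.69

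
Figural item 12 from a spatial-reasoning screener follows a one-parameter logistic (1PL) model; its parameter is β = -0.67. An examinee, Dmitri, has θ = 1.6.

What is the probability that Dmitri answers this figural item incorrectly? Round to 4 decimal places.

P(θ) = 1 / (1 + exp(−(θ − β)))
Exponent: (1.6 − (-0.67)) = 2.2700
1/(1 + e^{-2.2700}) = 0.9064
P = 0.9064
P(incorrect) = 1 − 0.9064 = 0.0936

0.0936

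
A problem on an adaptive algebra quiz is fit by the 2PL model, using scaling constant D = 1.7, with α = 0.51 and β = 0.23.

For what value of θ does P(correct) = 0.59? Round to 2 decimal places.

0.65

P(θ) = 1 / (1 + exp(−D·α(θ − β)))
logit = ln(0.5900/0.4100) = 0.3640
θ = β + logit/(1.7·α) = 0.23 + 0.3640/0.8670 = 0.6498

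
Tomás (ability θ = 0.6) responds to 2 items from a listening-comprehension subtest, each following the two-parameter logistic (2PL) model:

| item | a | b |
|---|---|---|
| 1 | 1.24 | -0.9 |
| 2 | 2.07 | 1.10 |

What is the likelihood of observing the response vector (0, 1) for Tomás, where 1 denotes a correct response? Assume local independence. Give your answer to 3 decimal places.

P(θ) = 1 / (1 + exp(−a(θ − b)))
P_1 = 1/(1+e^{-1.8600}) = 0.8653
P_2 = 1/(1+e^{1.0350}) = 0.2621
L = (1−P_1) × P_2 = 0.1347 × 0.2621 = 0.03531

0.035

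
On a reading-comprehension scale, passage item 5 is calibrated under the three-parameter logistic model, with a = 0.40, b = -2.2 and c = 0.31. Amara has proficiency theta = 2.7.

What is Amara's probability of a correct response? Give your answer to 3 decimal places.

P(theta) = c + (1 − c) · 1 / (1 + exp(−a(theta − b)))
Exponent: 0.40 × (2.7 − (-2.2)) = 1.9600
1/(1 + e^{-1.9600}) = 0.8765
P = 0.31 + 0.69 × 0.8765 = 0.9148

0.915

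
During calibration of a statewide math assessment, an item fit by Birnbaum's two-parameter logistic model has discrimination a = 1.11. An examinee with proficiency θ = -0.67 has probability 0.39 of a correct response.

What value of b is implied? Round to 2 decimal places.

P(θ) = 1 / (1 + exp(−a(θ − b)))
logit(0.39) = ln(0.39/0.61) = -0.4473
b = θ − logit/(a) = -0.67 − (-0.4473)/1.1100 = -0.2670

-0.27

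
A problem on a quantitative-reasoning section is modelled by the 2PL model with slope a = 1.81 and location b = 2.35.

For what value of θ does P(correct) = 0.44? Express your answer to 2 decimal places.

P(θ) = 1 / (1 + exp(−a(θ − b)))
logit = ln(0.4400/0.5600) = -0.2412
θ = b + logit/(a) = 2.35 + (-0.2412)/1.8100 = 2.2168

2.22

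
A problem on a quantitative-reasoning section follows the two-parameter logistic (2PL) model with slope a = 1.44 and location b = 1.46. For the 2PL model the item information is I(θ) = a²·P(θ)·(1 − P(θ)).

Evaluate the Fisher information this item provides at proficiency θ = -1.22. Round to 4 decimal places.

0.0419

P = 1/(1+e^{3.8592}) = 0.0206
P(1−P) = 0.0206 × 0.9794 = 0.0202
I = a² × P(1−P) = 1.44² × 0.0202 = 0.04193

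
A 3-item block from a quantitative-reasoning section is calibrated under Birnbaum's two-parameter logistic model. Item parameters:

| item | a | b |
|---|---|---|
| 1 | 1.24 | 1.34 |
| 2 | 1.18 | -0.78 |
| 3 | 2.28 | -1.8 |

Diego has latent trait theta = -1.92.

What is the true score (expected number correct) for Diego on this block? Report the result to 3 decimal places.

0.656

P(theta) = 1 / (1 + exp(−a(theta − b)))
P_1 = 1/(1+e^{4.0424}) = 0.0173
P_2 = 1/(1+e^{1.3452}) = 0.2067
P_3 = 1/(1+e^{0.2736}) = 0.4320
E[score] = 0.0173 + 0.2067 + 0.4320 = 0.6559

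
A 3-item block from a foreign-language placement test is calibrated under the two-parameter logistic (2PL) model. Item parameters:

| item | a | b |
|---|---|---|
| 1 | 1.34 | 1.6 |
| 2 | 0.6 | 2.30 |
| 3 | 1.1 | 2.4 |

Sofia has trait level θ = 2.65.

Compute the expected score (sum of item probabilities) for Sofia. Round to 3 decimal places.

P(θ) = 1 / (1 + exp(−a(θ − b)))
P_1 = 1/(1+e^{-1.4070}) = 0.8033
P_2 = 1/(1+e^{-0.2100}) = 0.5523
P_3 = 1/(1+e^{-0.2750}) = 0.5683
E[score] = 0.8033 + 0.5523 + 0.5683 = 1.9239

1.924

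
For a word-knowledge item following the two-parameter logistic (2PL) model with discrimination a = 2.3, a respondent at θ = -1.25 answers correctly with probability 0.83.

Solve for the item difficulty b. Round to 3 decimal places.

-1.939

P(θ) = 1 / (1 + exp(−a(θ − b)))
logit(0.83) = ln(0.83/0.17) = 1.5856
b = θ − logit/(a) = -1.25 − 1.5856/2.3000 = -1.9394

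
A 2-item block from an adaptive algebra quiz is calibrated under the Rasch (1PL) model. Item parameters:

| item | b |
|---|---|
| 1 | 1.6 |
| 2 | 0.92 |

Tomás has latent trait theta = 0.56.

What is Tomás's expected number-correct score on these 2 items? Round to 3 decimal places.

0.672

P(theta) = 1 / (1 + exp(−(theta − b)))
P_1 = 1/(1+e^{1.0400}) = 0.2611
P_2 = 1/(1+e^{0.3600}) = 0.4110
E[score] = 0.2611 + 0.4110 = 0.6721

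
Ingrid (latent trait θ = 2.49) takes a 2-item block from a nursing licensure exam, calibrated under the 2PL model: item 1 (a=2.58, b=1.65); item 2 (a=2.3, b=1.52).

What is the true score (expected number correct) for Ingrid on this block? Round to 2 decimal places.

P(θ) = 1 / (1 + exp(−a(θ − b)))
P_1 = 1/(1+e^{-2.1672}) = 0.8973
P_2 = 1/(1+e^{-2.2310}) = 0.9030
E[score] = 0.8973 + 0.9030 = 1.8003

1.80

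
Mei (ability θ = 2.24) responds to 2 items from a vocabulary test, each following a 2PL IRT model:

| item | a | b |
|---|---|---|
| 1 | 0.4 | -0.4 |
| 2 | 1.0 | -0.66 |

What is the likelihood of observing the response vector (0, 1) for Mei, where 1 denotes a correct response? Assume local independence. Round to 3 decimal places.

P(θ) = 1 / (1 + exp(−a(θ − b)))
P_1 = 1/(1+e^{-1.0560}) = 0.7419
P_2 = 1/(1+e^{-2.9000}) = 0.9478
L = (1−P_1) × P_2 = 0.2581 × 0.9478 = 0.24462

0.245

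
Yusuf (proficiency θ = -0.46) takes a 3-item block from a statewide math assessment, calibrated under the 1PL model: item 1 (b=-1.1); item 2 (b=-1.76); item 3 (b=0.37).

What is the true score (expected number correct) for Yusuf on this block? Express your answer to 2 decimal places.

P(θ) = 1 / (1 + exp(−(θ − b)))
P_1 = 1/(1+e^{-0.6400}) = 0.6548
P_2 = 1/(1+e^{-1.3000}) = 0.7858
P_3 = 1/(1+e^{0.8300}) = 0.3036
E[score] = 0.6548 + 0.7858 + 0.3036 = 1.7442

1.74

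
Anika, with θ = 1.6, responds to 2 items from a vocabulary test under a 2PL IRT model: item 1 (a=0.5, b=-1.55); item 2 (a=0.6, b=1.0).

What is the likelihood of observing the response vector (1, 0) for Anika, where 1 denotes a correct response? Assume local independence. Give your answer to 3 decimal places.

P(θ) = 1 / (1 + exp(−a(θ − b)))
P_1 = 1/(1+e^{-1.5750}) = 0.8285
P_2 = 1/(1+e^{-0.3600}) = 0.5890
L = P_1 × (1−P_2) = 0.8285 × 0.4110 = 0.34048

0.340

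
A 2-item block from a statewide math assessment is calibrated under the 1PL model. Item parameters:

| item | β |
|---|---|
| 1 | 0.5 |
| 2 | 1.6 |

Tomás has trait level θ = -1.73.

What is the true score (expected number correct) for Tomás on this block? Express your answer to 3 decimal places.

0.132

P(θ) = 1 / (1 + exp(−(θ − β)))
P_1 = 1/(1+e^{2.2300}) = 0.0971
P_2 = 1/(1+e^{3.3300}) = 0.0346
E[score] = 0.0971 + 0.0346 = 0.1316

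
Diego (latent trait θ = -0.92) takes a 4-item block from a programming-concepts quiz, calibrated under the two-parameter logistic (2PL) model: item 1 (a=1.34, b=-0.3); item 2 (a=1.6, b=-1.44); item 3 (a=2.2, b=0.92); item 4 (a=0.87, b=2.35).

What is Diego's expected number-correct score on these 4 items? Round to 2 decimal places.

P(θ) = 1 / (1 + exp(−a(θ − b)))
P_1 = 1/(1+e^{0.8308}) = 0.3035
P_2 = 1/(1+e^{-0.8320}) = 0.6968
P_3 = 1/(1+e^{4.0480}) = 0.0172
P_4 = 1/(1+e^{2.8449}) = 0.0549
E[score] = 0.3035 + 0.6968 + 0.0172 + 0.0549 = 1.0724

1.07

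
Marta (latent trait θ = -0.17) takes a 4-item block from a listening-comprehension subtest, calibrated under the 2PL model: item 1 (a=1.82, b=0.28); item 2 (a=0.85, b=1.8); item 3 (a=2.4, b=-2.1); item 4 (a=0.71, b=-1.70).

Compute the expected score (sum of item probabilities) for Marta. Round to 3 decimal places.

P(θ) = 1 / (1 + exp(−a(θ − b)))
P_1 = 1/(1+e^{0.8190}) = 0.3060
P_2 = 1/(1+e^{1.6745}) = 0.1578
P_3 = 1/(1+e^{-4.6320}) = 0.9904
P_4 = 1/(1+e^{-1.0863}) = 0.7477
E[score] = 0.3060 + 0.1578 + 0.9904 + 0.7477 = 2.2018

2.202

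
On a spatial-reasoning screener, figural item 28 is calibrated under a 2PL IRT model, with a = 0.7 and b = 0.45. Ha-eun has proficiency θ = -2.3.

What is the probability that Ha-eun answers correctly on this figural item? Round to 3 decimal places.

P(θ) = 1 / (1 + exp(−a(θ − b)))
Exponent: 0.7 × (-2.3 − 0.45) = -1.9250
1/(1 + e^{1.9250}) = 0.1273

0.127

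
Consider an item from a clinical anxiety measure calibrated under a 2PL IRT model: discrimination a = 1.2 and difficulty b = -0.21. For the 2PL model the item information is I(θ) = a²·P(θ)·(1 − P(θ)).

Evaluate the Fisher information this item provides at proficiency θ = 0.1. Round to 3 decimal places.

P = 1/(1+e^{-0.3720}) = 0.5919
P(1−P) = 0.5919 × 0.4081 = 0.2415
I = a² × P(1−P) = 1.2² × 0.2415 = 0.34783

0.348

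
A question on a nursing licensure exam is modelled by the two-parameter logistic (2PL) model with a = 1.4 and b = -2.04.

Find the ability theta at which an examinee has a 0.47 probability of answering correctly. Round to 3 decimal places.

P(theta) = 1 / (1 + exp(−a(theta − b)))
logit = ln(0.4700/0.5300) = -0.1201
theta = b + logit/(a) = -2.04 + (-0.1201)/1.4000 = -2.1258

-2.126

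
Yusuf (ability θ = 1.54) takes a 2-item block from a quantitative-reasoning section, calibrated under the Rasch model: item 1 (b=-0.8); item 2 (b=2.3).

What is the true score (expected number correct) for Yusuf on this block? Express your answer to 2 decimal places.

P(θ) = 1 / (1 + exp(−(θ − b)))
P_1 = 1/(1+e^{-2.3400}) = 0.9121
P_2 = 1/(1+e^{0.7600}) = 0.3186
E[score] = 0.9121 + 0.3186 = 1.2308

1.23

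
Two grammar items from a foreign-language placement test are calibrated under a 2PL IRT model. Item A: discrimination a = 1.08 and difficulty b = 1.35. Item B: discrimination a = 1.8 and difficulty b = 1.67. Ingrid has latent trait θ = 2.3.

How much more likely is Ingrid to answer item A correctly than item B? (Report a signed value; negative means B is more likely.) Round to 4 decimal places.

P(θ) = 1 / (1 + exp(−a(θ − b)))
P_A = 0.7361
P_B = 0.7566
P_A − P_B = -0.0204

-0.0204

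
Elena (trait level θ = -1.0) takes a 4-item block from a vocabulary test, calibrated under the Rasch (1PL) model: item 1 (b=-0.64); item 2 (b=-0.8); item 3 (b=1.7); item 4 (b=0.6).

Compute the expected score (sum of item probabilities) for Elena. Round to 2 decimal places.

1.09

P(θ) = 1 / (1 + exp(−(θ − b)))
P_1 = 1/(1+e^{0.3600}) = 0.4110
P_2 = 1/(1+e^{0.2000}) = 0.4502
P_3 = 1/(1+e^{2.7000}) = 0.0630
P_4 = 1/(1+e^{1.6000}) = 0.1680
E[score] = 0.4110 + 0.4502 + 0.0630 + 0.1680 = 1.0921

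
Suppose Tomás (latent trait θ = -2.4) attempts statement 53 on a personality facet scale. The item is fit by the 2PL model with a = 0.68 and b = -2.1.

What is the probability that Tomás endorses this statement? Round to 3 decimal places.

0.449

P(θ) = 1 / (1 + exp(−a(θ − b)))
Exponent: 0.68 × (-2.4 − (-2.1)) = -0.2040
1/(1 + e^{0.2040}) = 0.4492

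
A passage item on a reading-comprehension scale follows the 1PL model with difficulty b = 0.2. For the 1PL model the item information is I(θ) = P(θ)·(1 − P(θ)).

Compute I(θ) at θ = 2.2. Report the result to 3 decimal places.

0.105

P = 1/(1+e^{-2.0000}) = 0.8808
P(1−P) = 0.8808 × 0.1192 = 0.1050
I = P(1−P) = 0.10499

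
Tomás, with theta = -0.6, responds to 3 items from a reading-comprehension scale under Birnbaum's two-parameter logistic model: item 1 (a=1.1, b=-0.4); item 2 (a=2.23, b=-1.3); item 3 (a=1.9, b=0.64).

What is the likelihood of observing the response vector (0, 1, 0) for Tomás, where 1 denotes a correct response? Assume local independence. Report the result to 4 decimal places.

0.4188

P(theta) = 1 / (1 + exp(−a(theta − b)))
P_1 = 1/(1+e^{0.2200}) = 0.4452
P_2 = 1/(1+e^{-1.5610}) = 0.8265
P_3 = 1/(1+e^{2.3560}) = 0.0866
L = (1−P_1) × P_2 × (1−P_3) = 0.5548 × 0.8265 × 0.9134 = 0.41882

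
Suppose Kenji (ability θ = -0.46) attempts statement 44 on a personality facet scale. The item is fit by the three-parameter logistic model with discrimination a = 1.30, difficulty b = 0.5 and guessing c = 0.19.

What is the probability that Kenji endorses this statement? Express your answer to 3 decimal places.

0.371

P(θ) = c + (1 − c) · 1 / (1 + exp(−a(θ − b)))
Exponent: 1.30 × (-0.46 − 0.5) = -1.2480
1/(1 + e^{1.2480}) = 0.2230
P = 0.19 + 0.81 × 0.2230 = 0.3707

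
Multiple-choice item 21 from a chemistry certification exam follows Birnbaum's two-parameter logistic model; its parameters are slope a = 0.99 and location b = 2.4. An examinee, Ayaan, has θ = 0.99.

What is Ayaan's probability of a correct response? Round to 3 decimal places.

P(θ) = 1 / (1 + exp(−a(θ − b)))
Exponent: 0.99 × (0.99 − 2.4) = -1.3959
1/(1 + e^{1.3959}) = 0.1985

0.198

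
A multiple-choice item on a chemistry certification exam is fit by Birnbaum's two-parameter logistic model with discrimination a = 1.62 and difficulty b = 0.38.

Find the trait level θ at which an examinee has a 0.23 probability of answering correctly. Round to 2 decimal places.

-0.37

P(θ) = 1 / (1 + exp(−a(θ − b)))
logit = ln(0.2300/0.7700) = -1.2083
θ = b + logit/(a) = 0.38 + (-1.2083)/1.6200 = -0.3659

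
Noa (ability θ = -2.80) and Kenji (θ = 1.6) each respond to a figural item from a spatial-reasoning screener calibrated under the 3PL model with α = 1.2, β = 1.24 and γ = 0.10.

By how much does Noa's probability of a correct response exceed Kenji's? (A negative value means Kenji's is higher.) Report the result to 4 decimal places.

P(θ) = γ + (1 − γ) · 1 / (1 + exp(−α(θ − β)))
P(Noa) = 0.1070  [exponent -4.8480]
P(Kenji) = 0.6457  [exponent 0.4320]
Difference = 0.1070 − 0.6457 = -0.5387

-0.5387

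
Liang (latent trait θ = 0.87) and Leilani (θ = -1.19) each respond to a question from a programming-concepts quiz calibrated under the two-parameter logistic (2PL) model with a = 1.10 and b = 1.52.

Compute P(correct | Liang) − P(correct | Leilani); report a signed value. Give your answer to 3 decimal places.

0.280

P(θ) = 1 / (1 + exp(−a(θ − b)))
P(Liang) = 0.3285  [exponent -0.7150]
P(Leilani) = 0.0483  [exponent -2.9810]
Difference = 0.3285 − 0.0483 = 0.2802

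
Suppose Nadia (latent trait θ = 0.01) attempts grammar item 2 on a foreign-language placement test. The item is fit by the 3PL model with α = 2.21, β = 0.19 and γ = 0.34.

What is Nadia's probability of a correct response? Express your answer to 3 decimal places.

P(θ) = γ + (1 − γ) · 1 / (1 + exp(−α(θ − β)))
Exponent: 2.21 × (0.01 − 0.19) = -0.3978
1/(1 + e^{0.3978}) = 0.4018
P = 0.34 + 0.66 × 0.4018 = 0.6052

0.605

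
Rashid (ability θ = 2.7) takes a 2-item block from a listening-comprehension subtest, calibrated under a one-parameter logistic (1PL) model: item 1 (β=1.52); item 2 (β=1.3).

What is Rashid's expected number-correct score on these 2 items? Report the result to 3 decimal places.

1.567

P(θ) = 1 / (1 + exp(−(θ − β)))
P_1 = 1/(1+e^{-1.1800}) = 0.7649
P_2 = 1/(1+e^{-1.4000}) = 0.8022
E[score] = 0.7649 + 0.8022 = 1.5671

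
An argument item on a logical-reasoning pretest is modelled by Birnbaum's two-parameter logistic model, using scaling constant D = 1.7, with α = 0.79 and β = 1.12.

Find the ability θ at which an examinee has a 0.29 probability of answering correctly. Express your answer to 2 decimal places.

P(θ) = 1 / (1 + exp(−D·α(θ − β)))
logit = ln(0.2900/0.7100) = -0.8954
θ = β + logit/(1.7·α) = 1.12 + (-0.8954)/1.3430 = 0.4533

0.45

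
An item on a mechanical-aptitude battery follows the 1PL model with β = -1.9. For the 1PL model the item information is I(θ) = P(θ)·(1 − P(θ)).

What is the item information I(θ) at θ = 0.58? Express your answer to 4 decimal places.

P = 1/(1+e^{-2.4800}) = 0.9227
P(1−P) = 0.9227 × 0.0773 = 0.0713
I = P(1−P) = 0.07130

0.0713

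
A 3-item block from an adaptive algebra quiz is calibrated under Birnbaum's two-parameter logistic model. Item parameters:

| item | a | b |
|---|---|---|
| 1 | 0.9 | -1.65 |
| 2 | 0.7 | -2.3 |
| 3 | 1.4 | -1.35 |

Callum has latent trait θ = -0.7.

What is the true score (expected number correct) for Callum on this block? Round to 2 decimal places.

P(θ) = 1 / (1 + exp(−a(θ − b)))
P_1 = 1/(1+e^{-0.8550}) = 0.7016
P_2 = 1/(1+e^{-1.1200}) = 0.7540
P_3 = 1/(1+e^{-0.9100}) = 0.7130
E[score] = 0.7016 + 0.7540 + 0.7130 = 2.1686

2.17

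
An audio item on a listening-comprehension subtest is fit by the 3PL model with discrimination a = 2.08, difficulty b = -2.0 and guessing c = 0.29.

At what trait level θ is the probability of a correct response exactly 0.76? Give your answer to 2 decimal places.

P(θ) = c + (1 − c) · 1 / (1 + exp(−a(θ − b)))
Remove guessing floor: (0.76 − 0.29)/(1 − 0.29) = 0.6620
logit = ln(0.6620/0.3380) = 0.6721
θ = b + logit/(a) = -2.0 + 0.6721/2.0800 = -1.6769

-1.68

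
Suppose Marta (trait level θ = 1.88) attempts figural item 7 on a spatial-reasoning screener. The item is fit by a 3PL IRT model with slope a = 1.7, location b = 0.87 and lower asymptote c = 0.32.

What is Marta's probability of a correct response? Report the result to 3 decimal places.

0.896

P(θ) = c + (1 − c) · 1 / (1 + exp(−a(θ − b)))
Exponent: 1.7 × (1.88 − 0.87) = 1.7170
1/(1 + e^{-1.7170}) = 0.8477
P = 0.32 + 0.68 × 0.8477 = 0.8965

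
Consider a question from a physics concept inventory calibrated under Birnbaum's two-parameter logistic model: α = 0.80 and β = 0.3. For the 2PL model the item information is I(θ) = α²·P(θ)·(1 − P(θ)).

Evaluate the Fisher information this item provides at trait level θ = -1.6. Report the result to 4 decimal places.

0.0942

P = 1/(1+e^{1.5200}) = 0.1795
P(1−P) = 0.1795 × 0.8205 = 0.1473
I = α² × P(1−P) = 0.80² × 0.1473 = 0.09424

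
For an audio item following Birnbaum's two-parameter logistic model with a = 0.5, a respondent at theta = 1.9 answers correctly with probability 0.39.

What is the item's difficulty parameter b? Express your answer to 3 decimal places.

2.795

P(theta) = 1 / (1 + exp(−a(theta − b)))
logit(0.39) = ln(0.39/0.61) = -0.4473
b = theta − logit/(a) = 1.9 − (-0.4473)/0.5000 = 2.7946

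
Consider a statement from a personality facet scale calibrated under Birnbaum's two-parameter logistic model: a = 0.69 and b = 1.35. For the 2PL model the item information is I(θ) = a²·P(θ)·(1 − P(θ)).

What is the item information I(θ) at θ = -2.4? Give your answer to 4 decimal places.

0.0310

P = 1/(1+e^{2.5875}) = 0.0699
P(1−P) = 0.0699 × 0.9301 = 0.0651
I = a² × P(1−P) = 0.69² × 0.0651 = 0.03097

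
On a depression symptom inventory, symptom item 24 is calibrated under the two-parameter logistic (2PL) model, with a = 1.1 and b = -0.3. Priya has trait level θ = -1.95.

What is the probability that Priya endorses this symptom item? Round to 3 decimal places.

P(θ) = 1 / (1 + exp(−a(θ − b)))
Exponent: 1.1 × (-1.95 − (-0.3)) = -1.8150
1/(1 + e^{1.8150}) = 0.1400

0.140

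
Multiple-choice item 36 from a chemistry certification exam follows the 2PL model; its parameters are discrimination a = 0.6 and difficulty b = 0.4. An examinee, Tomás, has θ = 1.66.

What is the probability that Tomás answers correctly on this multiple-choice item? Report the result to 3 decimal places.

0.680

P(θ) = 1 / (1 + exp(−a(θ − b)))
Exponent: 0.6 × (1.66 − 0.4) = 0.7560
1/(1 + e^{-0.7560}) = 0.6805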